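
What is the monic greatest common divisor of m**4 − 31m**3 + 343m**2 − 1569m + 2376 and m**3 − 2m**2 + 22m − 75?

m − 3

Euclidean algorithm in ℚ[m]:
  m**4 − 31m**3 + 343m**2 − 1569m + 2376 = (m − 29)(m**3 − 2m**2 + 22m − 75) + (263m**2 − 856m + 201)
  m**3 − 2m**2 + 22m − 75 = ((1/263)m + 330/69169)(263m**2 − 856m + 201) + ((1751335/69169)m − 5254005/69169)
  263m**2 − 856m + 201 = ((18191447/1751335)m − 4634323/1751335)((1751335/69169)m − 5254005/69169) + (0)
Last nonzero remainder: (1751335/69169)m − 5254005/69169. Dividing through by 1751335/69169 gives the monic gcd m − 3.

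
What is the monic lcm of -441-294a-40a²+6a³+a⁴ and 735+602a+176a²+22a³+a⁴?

Euclidean algorithm in ℚ[a]:
  a⁴+6a³-40a²-294a-441 = (a⁴+22a³+176a²+602a+735) + (-16a³-216a²-896a-1176)
  a⁴+22a³+176a²+602a+735 = (-(1/16)a-17/32)(-16a³-216a²-896a-1176) + ((21/4)a²+(105/2)a+441/4)
  -16a³-216a²-896a-1176 = (-(64/21)a-32/3)((21/4)a²+(105/2)a+441/4) + (0)
Last nonzero remainder: (21/4)a²+(105/2)a+441/4. Dividing through by 21/4 gives the monic gcd a²+10a+21.
Then lcm(f, g) = f·g / gcd(f, g); expanding and making the result monic gives the answer.

-15435-15582a-5369a²-564a³+67a⁴+18a⁵+a⁶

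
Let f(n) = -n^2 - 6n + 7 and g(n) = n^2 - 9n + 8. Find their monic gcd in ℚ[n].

Repeated division with remainder:
  -n^2 - 6n + 7 = (-1)(n^2 - 9n + 8) + (-15n + 15)
  n^2 - 9n + 8 = (-(1/15)n + 8/15)(-15n + 15) + (0)
Last nonzero remainder: -15n + 15. Dividing through by -15 gives the monic gcd n - 1.

n - 1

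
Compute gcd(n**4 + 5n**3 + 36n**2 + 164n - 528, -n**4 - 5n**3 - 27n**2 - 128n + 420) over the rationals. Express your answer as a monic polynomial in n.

n**2 + 4n - 12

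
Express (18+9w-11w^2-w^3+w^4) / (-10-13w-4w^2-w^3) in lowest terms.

Repeated division with remainder:
  w^4-w^3-11w^2+9w+18 = (-w+5)(-w^3-4w^2-13w-10) + (-4w^2+64w+68)
  -w^3-4w^2-13w-10 = ((1/4)w+5)(-4w^2+64w+68) + (-350w-350)
  -4w^2+64w+68 = ((2/175)w-34/175)(-350w-350) + (0)
Last nonzero remainder: -350w-350. Dividing through by -350 gives the monic gcd w+1.
Cancel w+1 from numerator and denominator to get the reduced form.

(-18+9w+2w^2-w^3)/(10+3w+w^2)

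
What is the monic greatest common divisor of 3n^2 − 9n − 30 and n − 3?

1

Apply the Euclidean algorithm:
  3n^2 − 9n − 30 = (3n)(n − 3) + (−30)
  n − 3 = (−(1/30)n + 1/10)(−30) + (0)
The last nonzero remainder is the constant −30, so the polynomials are coprime and gcd = 1.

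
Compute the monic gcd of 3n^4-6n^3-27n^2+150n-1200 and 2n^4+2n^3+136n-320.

Apply the Euclidean algorithm:
  3n^4-6n^3-27n^2+150n-1200 = (3/2)(2n^4+2n^3+136n-320) + (-9n^3-27n^2-54n-720)
  2n^4+2n^3+136n-320 = (-(2/9)n+4/9)(-9n^3-27n^2-54n-720) + (0)
Last nonzero remainder: -9n^3-27n^2-54n-720. Dividing through by -9 gives the monic gcd n^3+3n^2+6n+80.

n^3+3n^2+6n+80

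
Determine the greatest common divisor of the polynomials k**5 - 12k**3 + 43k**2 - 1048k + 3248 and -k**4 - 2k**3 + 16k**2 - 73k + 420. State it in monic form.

Euclidean algorithm in ℚ[k]:
  k**5 - 12k**3 + 43k**2 - 1048k + 3248 = (-k + 2)(-k**4 - 2k**3 + 16k**2 - 73k + 420) + (8k**3 - 62k**2 - 482k + 2408)
  -k**4 - 2k**3 + 16k**2 - 73k + 420 = (-(1/8)k - 39/32)(8k**3 - 62k**2 - 482k + 2408) + (-(1917/16)k**2 - (5751/16)k + 13419/4)
  8k**3 - 62k**2 - 482k + 2408 = (-(128/1917)k + 1376/1917)(-(1917/16)k**2 - (5751/16)k + 13419/4) + (0)
Last nonzero remainder: -(1917/16)k**2 - (5751/16)k + 13419/4. Dividing through by -1917/16 gives the monic gcd k**2 + 3k - 28.

k**2 + 3k - 28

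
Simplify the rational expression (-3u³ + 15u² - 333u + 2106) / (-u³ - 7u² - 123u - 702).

(3u - 18)/(u + 6)

Euclidean algorithm in ℚ[u]:
  -3u³ + 15u² - 333u + 2106 = (3)(-u³ - 7u² - 123u - 702) + (36u² + 36u + 4212)
  -u³ - 7u² - 123u - 702 = (-(1/36)u - 1/6)(36u² + 36u + 4212) + (0)
Last nonzero remainder: 36u² + 36u + 4212. Dividing through by 36 gives the monic gcd u² + u + 117.
Cancel u² + u + 117 from numerator and denominator to get the reduced form.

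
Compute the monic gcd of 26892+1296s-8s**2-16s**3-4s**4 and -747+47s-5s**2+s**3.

Euclidean algorithm in ℚ[s]:
  -4s**4-16s**3-8s**2+1296s+26892 = (-4s-36)(s**3-5s**2+47s-747) + (0)
The last nonzero remainder s**3-5s**2+47s-747 is already monic.

-747+47s-5s**2+s**3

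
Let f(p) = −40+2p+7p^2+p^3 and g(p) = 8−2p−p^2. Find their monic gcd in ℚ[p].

−8+2p+p^2

Apply the Euclidean algorithm:
  p^3+7p^2+2p−40 = (−p−5)(−p^2−2p+8) + (0)
Last nonzero remainder: −p^2−2p+8. Dividing through by −1 gives the monic gcd p^2+2p−8.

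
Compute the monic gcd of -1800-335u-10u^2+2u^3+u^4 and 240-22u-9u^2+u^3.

-40-3u+u^2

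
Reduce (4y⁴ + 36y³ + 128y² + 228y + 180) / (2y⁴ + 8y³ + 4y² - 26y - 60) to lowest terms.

(2y + 6)/(y - 2)

Repeated division with remainder:
  4y⁴ + 36y³ + 128y² + 228y + 180 = (2)(2y⁴ + 8y³ + 4y² - 26y - 60) + (20y³ + 120y² + 280y + 300)
  2y⁴ + 8y³ + 4y² - 26y - 60 = ((1/10)y - 1/5)(20y³ + 120y² + 280y + 300) + (0)
Last nonzero remainder: 20y³ + 120y² + 280y + 300. Dividing through by 20 gives the monic gcd y³ + 6y² + 14y + 15.
Cancel y³ + 6y² + 14y + 15 from numerator and denominator to get the reduced form.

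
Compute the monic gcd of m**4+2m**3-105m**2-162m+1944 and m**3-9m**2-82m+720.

By polynomial division,
  m**4+2m**3-105m**2-162m+1944 = (m+11)(m**3-9m**2-82m+720) + (76m**2+20m-5976)
  m**3-9m**2-82m+720 = ((1/76)m-44/361)(76m**2+20m-5976) + (-(336/361)m-3024/361)
  76m**2+20m-5976 = (-(6859/84)m+29963/42)(-(336/361)m-3024/361) + (0)
Last nonzero remainder: -(336/361)m-3024/361. Dividing through by -336/361 gives the monic gcd m+9.

m+9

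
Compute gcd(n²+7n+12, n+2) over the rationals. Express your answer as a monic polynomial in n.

By polynomial division,
  n²+7n+12 = (n+5)(n+2) + (2)
  n+2 = ((1/2)n+1)(2) + (0)
The last nonzero remainder is the constant 2, so the polynomials are coprime and gcd = 1.

1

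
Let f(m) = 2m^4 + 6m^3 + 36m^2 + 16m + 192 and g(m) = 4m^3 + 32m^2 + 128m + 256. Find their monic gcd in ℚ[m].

m^2 + 4m + 16

By polynomial division,
  2m^4 + 6m^3 + 36m^2 + 16m + 192 = ((1/2)m − 5/2)(4m^3 + 32m^2 + 128m + 256) + (52m^2 + 208m + 832)
  4m^3 + 32m^2 + 128m + 256 = ((1/13)m + 4/13)(52m^2 + 208m + 832) + (0)
Last nonzero remainder: 52m^2 + 208m + 832. Dividing through by 52 gives the monic gcd m^2 + 4m + 16.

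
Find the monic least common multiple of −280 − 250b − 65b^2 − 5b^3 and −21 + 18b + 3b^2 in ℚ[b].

By polynomial division,
  −5b^3 − 65b^2 − 250b − 280 = (−(5/3)b − 35/3)(3b^2 + 18b − 21) + (−75b − 525)
  3b^2 + 18b − 21 = (−(1/25)b + 1/25)(−75b − 525) + (0)
Last nonzero remainder: −75b − 525. Dividing through by −75 gives the monic gcd b + 7.
Then lcm(f, g) = f·g / gcd(f, g); expanding and making the result monic gives the answer.

−56 + 6b + 37b^2 + 12b^3 + b^4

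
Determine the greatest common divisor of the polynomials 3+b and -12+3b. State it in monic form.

Euclidean algorithm in ℚ[b]:
  b+3 = (1/3)(3b-12) + (7)
  3b-12 = ((3/7)b-12/7)(7) + (0)
The last nonzero remainder is the constant 7, so the polynomials are coprime and gcd = 1.

1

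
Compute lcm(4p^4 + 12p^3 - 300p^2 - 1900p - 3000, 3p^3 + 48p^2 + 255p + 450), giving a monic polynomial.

Repeated division with remainder:
  4p^4 + 12p^3 - 300p^2 - 1900p - 3000 = ((4/3)p - 52/3)(3p^3 + 48p^2 + 255p + 450) + (192p^2 + 1920p + 4800)
  3p^3 + 48p^2 + 255p + 450 = ((1/64)p + 3/32)(192p^2 + 1920p + 4800) + (0)
Last nonzero remainder: 192p^2 + 1920p + 4800. Dividing through by 192 gives the monic gcd p^2 + 10p + 25.
Then lcm(f, g) = f·g / gcd(f, g); expanding and making the result monic gives the answer.

p^5 + 9p^4 - 57p^3 - 925p^2 - 3600p - 4500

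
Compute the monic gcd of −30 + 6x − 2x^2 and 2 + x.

Repeated division with remainder:
  −2x^2 + 6x − 30 = (−2x + 10)(x + 2) + (−50)
  x + 2 = (−(1/50)x − 1/25)(−50) + (0)
The last nonzero remainder is the constant −50, so the polynomials are coprime and gcd = 1.

1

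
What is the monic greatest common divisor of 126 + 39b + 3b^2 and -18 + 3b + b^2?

6 + b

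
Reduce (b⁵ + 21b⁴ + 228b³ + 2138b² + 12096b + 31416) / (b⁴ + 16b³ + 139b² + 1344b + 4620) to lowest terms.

Repeated division with remainder:
  b⁵ + 21b⁴ + 228b³ + 2138b² + 12096b + 31416 = (b + 5)(b⁴ + 16b³ + 139b² + 1344b + 4620) + (9b³ + 99b² + 756b + 8316)
  b⁴ + 16b³ + 139b² + 1344b + 4620 = ((1/9)b + 5/9)(9b³ + 99b² + 756b + 8316) + (0)
Last nonzero remainder: 9b³ + 99b² + 756b + 8316. Dividing through by 9 gives the monic gcd b³ + 11b² + 84b + 924.
Cancel b³ + 11b² + 84b + 924 from numerator and denominator to get the reduced form.

(b² + 10b + 34)/(b + 5)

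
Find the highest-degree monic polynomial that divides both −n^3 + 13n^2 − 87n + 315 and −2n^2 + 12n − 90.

Apply the Euclidean algorithm:
  −n^3 + 13n^2 − 87n + 315 = ((1/2)n − 7/2)(−2n^2 + 12n − 90) + (0)
Last nonzero remainder: −2n^2 + 12n − 90. Dividing through by −2 gives the monic gcd n^2 − 6n + 45.

n^2 − 6n + 45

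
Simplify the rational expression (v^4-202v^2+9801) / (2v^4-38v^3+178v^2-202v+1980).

Apply the Euclidean algorithm:
  v^4-202v^2+9801 = (1/2)(2v^4-38v^3+178v^2-202v+1980) + (19v^3-291v^2+101v+8811)
  2v^4-38v^3+178v^2-202v+1980 = ((2/19)v-140/361)(19v^3-291v^2+101v+8811) + ((19680/361)v^2-(393600/361)v+1948320/361)
  19v^3-291v^2+101v+8811 = ((6859/19680)v+32129/19680)((19680/361)v^2-(393600/361)v+1948320/361) + (0)
Last nonzero remainder: (19680/361)v^2-(393600/361)v+1948320/361. Dividing through by 19680/361 gives the monic gcd v^2-20v+99.
Cancel v^2-20v+99 from numerator and denominator to get the reduced form.

(v^2+20v+99)/(2v^2+2v+20)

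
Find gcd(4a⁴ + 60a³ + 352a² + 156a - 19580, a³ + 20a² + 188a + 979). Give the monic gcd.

a³ + 20a² + 188a + 979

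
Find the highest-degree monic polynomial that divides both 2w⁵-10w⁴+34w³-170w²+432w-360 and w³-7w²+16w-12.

w³-7w²+16w-12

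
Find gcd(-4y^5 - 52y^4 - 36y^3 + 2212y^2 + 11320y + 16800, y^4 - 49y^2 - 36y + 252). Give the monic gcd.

Euclidean algorithm in ℚ[y]:
  -4y^5 - 52y^4 - 36y^3 + 2212y^2 + 11320y + 16800 = (-4y - 52)(y^4 - 49y^2 - 36y + 252) + (-232y^3 - 480y^2 + 10456y + 29904)
  y^4 - 49y^2 - 36y + 252 = (-(1/232)y + 15/1682)(-232y^3 - 480y^2 + 10456y + 29904) + ((294/841)y^2 - (294/841)y - 12348/841)
  -232y^3 - 480y^2 + 10456y + 29904 = (-(97556/147)y - 299396/147)((294/841)y^2 - (294/841)y - 12348/841) + (0)
Last nonzero remainder: (294/841)y^2 - (294/841)y - 12348/841. Dividing through by 294/841 gives the monic gcd y^2 - y - 42.

y^2 - y - 42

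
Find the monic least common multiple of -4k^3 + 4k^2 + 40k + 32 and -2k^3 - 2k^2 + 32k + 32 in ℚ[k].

k^4 + 3k^3 - 14k^2 - 48k - 32

Euclidean algorithm in ℚ[k]:
  -4k^3 + 4k^2 + 40k + 32 = (2)(-2k^3 - 2k^2 + 32k + 32) + (8k^2 - 24k - 32)
  -2k^3 - 2k^2 + 32k + 32 = (-(1/4)k - 1)(8k^2 - 24k - 32) + (0)
Last nonzero remainder: 8k^2 - 24k - 32. Dividing through by 8 gives the monic gcd k^2 - 3k - 4.
Then lcm(f, g) = f·g / gcd(f, g); expanding and making the result monic gives the answer.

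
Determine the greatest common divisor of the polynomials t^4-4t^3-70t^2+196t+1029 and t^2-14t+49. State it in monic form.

t^2-14t+49

Apply the Euclidean algorithm:
  t^4-4t^3-70t^2+196t+1029 = (t^2+10t+21)(t^2-14t+49) + (0)
The last nonzero remainder t^2-14t+49 is already monic.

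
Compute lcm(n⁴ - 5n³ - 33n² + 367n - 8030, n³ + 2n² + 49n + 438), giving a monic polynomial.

n⁵ + n⁴ - 63n³ + 169n² - 5828n - 48180

By polynomial division,
  n⁴ - 5n³ - 33n² + 367n - 8030 = (n - 7)(n³ + 2n² + 49n + 438) + (-68n² + 272n - 4964)
  n³ + 2n² + 49n + 438 = (-(1/68)n - 3/34)(-68n² + 272n - 4964) + (0)
Last nonzero remainder: -68n² + 272n - 4964. Dividing through by -68 gives the monic gcd n² - 4n + 73.
Then lcm(f, g) = f·g / gcd(f, g); expanding and making the result monic gives the answer.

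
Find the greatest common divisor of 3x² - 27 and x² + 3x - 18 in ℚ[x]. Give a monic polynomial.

Euclidean algorithm in ℚ[x]:
  3x² - 27 = (3)(x² + 3x - 18) + (-9x + 27)
  x² + 3x - 18 = (-(1/9)x - 2/3)(-9x + 27) + (0)
Last nonzero remainder: -9x + 27. Dividing through by -9 gives the monic gcd x - 3.

x - 3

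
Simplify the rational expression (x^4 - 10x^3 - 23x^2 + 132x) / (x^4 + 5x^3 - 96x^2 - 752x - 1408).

By polynomial division,
  x^4 - 10x^3 - 23x^2 + 132x = (x^4 + 5x^3 - 96x^2 - 752x - 1408) + (-15x^3 + 73x^2 + 884x + 1408)
  x^4 + 5x^3 - 96x^2 - 752x - 1408 = (-(1/15)x - 148/225)(-15x^3 + 73x^2 + 884x + 1408) + ((2464/225)x^2 - (17248/225)x - 108416/225)
  -15x^3 + 73x^2 + 884x + 1408 = (-(3375/2464)x - 225/77)((2464/225)x^2 - (17248/225)x - 108416/225) + (0)
Last nonzero remainder: (2464/225)x^2 - (17248/225)x - 108416/225. Dividing through by 2464/225 gives the monic gcd x^2 - 7x - 44.
Cancel x^2 - 7x - 44 from numerator and denominator to get the reduced form.

(x^2 - 3x)/(x^2 + 12x + 32)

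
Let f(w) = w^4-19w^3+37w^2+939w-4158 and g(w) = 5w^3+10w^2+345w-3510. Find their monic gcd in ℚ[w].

w-6

Apply the Euclidean algorithm:
  w^4-19w^3+37w^2+939w-4158 = ((1/5)w-21/5)(5w^3+10w^2+345w-3510) + (10w^2+3090w-18900)
  5w^3+10w^2+345w-3510 = ((1/2)w-307/2)(10w^2+3090w-18900) + (484110w-2904660)
  10w^2+3090w-18900 = ((1/48411)w+35/5379)(484110w-2904660) + (0)
Last nonzero remainder: 484110w-2904660. Dividing through by 484110 gives the monic gcd w-6.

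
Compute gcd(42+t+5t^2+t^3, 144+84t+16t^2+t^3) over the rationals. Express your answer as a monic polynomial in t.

Euclidean algorithm in ℚ[t]:
  t^3+5t^2+t+42 = (t^3+16t^2+84t+144) + (-11t^2-83t-102)
  t^3+16t^2+84t+144 = (-(1/11)t-93/121)(-11t^2-83t-102) + ((1323/121)t+7938/121)
  -11t^2-83t-102 = (-(1331/1323)t-2057/1323)((1323/121)t+7938/121) + (0)
Last nonzero remainder: (1323/121)t+7938/121. Dividing through by 1323/121 gives the monic gcd t+6.

6+t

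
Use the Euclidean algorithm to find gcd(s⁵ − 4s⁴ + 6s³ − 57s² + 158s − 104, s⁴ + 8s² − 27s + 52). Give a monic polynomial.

s² + 3s + 13

Apply the Euclidean algorithm:
  s⁵ − 4s⁴ + 6s³ − 57s² + 158s − 104 = (s − 4)(s⁴ + 8s² − 27s + 52) + (−2s³ + 2s² − 2s + 104)
  s⁴ + 8s² − 27s + 52 = (−(1/2)s − 1/2)(−2s³ + 2s² − 2s + 104) + (8s² + 24s + 104)
  −2s³ + 2s² − 2s + 104 = (−(1/4)s + 1)(8s² + 24s + 104) + (0)
Last nonzero remainder: 8s² + 24s + 104. Dividing through by 8 gives the monic gcd s² + 3s + 13.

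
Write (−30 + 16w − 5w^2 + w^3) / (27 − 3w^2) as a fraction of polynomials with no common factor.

Apply the Euclidean algorithm:
  w^3 − 5w^2 + 16w − 30 = (−(1/3)w + 5/3)(−3w^2 + 27) + (25w − 75)
  −3w^2 + 27 = (−(3/25)w − 9/25)(25w − 75) + (0)
Last nonzero remainder: 25w − 75. Dividing through by 25 gives the monic gcd w − 3.
Cancel w − 3 from numerator and denominator to get the reduced form.

(−10 + 2w − w^2)/(9 + 3w)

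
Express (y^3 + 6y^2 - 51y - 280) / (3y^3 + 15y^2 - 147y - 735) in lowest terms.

Apply the Euclidean algorithm:
  y^3 + 6y^2 - 51y - 280 = (1/3)(3y^3 + 15y^2 - 147y - 735) + (y^2 - 2y - 35)
  3y^3 + 15y^2 - 147y - 735 = (3y + 21)(y^2 - 2y - 35) + (0)
The last nonzero remainder y^2 - 2y - 35 is already monic.
Cancel y^2 - 2y - 35 from numerator and denominator to get the reduced form.

(y + 8)/(3y + 21)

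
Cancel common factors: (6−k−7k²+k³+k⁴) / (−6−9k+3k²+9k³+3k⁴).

(−6+k+k²)/(6+9k+3k²)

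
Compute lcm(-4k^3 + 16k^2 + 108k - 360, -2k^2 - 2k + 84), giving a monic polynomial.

Apply the Euclidean algorithm:
  -4k^3 + 16k^2 + 108k - 360 = (2k - 10)(-2k^2 - 2k + 84) + (-80k + 480)
  -2k^2 - 2k + 84 = ((1/40)k + 7/40)(-80k + 480) + (0)
Last nonzero remainder: -80k + 480. Dividing through by -80 gives the monic gcd k - 6.
Then lcm(f, g) = f·g / gcd(f, g); expanding and making the result monic gives the answer.

k^4 + 3k^3 - 55k^2 - 99k + 630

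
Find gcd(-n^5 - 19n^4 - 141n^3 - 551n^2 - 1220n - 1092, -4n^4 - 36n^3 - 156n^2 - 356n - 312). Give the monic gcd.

By polynomial division,
  -n^5 - 19n^4 - 141n^3 - 551n^2 - 1220n - 1092 = ((1/4)n + 5/2)(-4n^4 - 36n^3 - 156n^2 - 356n - 312) + (-12n^3 - 72n^2 - 252n - 312)
  -4n^4 - 36n^3 - 156n^2 - 356n - 312 = ((1/3)n + 1)(-12n^3 - 72n^2 - 252n - 312) + (0)
Last nonzero remainder: -12n^3 - 72n^2 - 252n - 312. Dividing through by -12 gives the monic gcd n^3 + 6n^2 + 21n + 26.

n^3 + 6n^2 + 21n + 26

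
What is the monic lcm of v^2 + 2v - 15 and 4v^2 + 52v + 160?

By polynomial division,
  v^2 + 2v - 15 = (1/4)(4v^2 + 52v + 160) + (-11v - 55)
  4v^2 + 52v + 160 = (-(4/11)v - 32/11)(-11v - 55) + (0)
Last nonzero remainder: -11v - 55. Dividing through by -11 gives the monic gcd v + 5.
Then lcm(f, g) = f·g / gcd(f, g); expanding and making the result monic gives the answer.

v^3 + 10v^2 + v - 120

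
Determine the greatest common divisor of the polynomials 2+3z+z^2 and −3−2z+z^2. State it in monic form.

1+z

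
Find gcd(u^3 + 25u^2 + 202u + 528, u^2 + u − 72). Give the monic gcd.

1

Repeated division with remainder:
  u^3 + 25u^2 + 202u + 528 = (u + 24)(u^2 + u − 72) + (250u + 2256)
  u^2 + u − 72 = ((1/250)u − 1003/31250)(250u + 2256) + (6384/15625)
  250u + 2256 = ((1953125/3192)u + 734375/133)(6384/15625) + (0)
The last nonzero remainder is the constant 6384/15625, so the polynomials are coprime and gcd = 1.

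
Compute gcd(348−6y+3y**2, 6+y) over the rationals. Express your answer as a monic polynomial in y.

1

Apply the Euclidean algorithm:
  3y**2−6y+348 = (3y−24)(y+6) + (492)
  y+6 = ((1/492)y+1/82)(492) + (0)
The last nonzero remainder is the constant 492, so the polynomials are coprime and gcd = 1.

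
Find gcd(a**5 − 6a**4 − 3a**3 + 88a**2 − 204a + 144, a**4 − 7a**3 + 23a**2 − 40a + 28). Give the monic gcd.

Euclidean algorithm in ℚ[a]:
  a**5 − 6a**4 − 3a**3 + 88a**2 − 204a + 144 = (a + 1)(a**4 − 7a**3 + 23a**2 − 40a + 28) + (−19a**3 + 105a**2 − 192a + 116)
  a**4 − 7a**3 + 23a**2 − 40a + 28 = (−(1/19)a + 28/361)(−19a**3 + 105a**2 − 192a + 116) + ((1715/361)a**2 − (6860/361)a + 6860/361)
  −19a**3 + 105a**2 − 192a + 116 = (−(6859/1715)a + 10469/1715)((1715/361)a**2 − (6860/361)a + 6860/361) + (0)
Last nonzero remainder: (1715/361)a**2 − (6860/361)a + 6860/361. Dividing through by 1715/361 gives the monic gcd a**2 − 4a + 4.

a**2 − 4a + 4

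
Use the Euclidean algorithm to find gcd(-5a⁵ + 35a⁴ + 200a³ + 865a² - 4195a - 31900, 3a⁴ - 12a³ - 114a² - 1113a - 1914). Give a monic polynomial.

Apply the Euclidean algorithm:
  -5a⁵ + 35a⁴ + 200a³ + 865a² - 4195a - 31900 = (-(5/3)a + 5)(3a⁴ - 12a³ - 114a² - 1113a - 1914) + (70a³ - 420a² - 1820a - 22330)
  3a⁴ - 12a³ - 114a² - 1113a - 1914 = ((3/70)a + 3/35)(70a³ - 420a² - 1820a - 22330) + (0)
Last nonzero remainder: 70a³ - 420a² - 1820a - 22330. Dividing through by 70 gives the monic gcd a³ - 6a² - 26a - 319.

a³ - 6a² - 26a - 319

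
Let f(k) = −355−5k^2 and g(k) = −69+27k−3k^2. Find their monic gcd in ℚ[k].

1

By polynomial division,
  −5k^2−355 = (5/3)(−3k^2+27k−69) + (−45k−240)
  −3k^2+27k−69 = ((1/15)k−43/45)(−45k−240) + (−895/3)
  −45k−240 = ((27/179)k+144/179)(−895/3) + (0)
The last nonzero remainder is the constant −895/3, so the polynomials are coprime and gcd = 1.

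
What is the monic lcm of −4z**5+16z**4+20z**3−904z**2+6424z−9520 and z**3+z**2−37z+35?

z**6−5z**5−z**4+231z**3−1832z**2+3986z−2380

Euclidean algorithm in ℚ[z]:
  −4z**5+16z**4+20z**3−904z**2+6424z−9520 = (−4z**2+20z−148)(z**3+z**2−37z+35) + (124z**2+248z−4340)
  z**3+z**2−37z+35 = ((1/124)z−1/124)(124z**2+248z−4340) + (0)
Last nonzero remainder: 124z**2+248z−4340. Dividing through by 124 gives the monic gcd z**2+2z−35.
Then lcm(f, g) = f·g / gcd(f, g); expanding and making the result monic gives the answer.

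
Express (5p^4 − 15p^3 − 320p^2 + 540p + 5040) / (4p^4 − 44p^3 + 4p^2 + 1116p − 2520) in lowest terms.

(5p^2 + 50p + 120)/(4p^2 + 8p − 60)

Repeated division with remainder:
  5p^4 − 15p^3 − 320p^2 + 540p + 5040 = (5/4)(4p^4 − 44p^3 + 4p^2 + 1116p − 2520) + (40p^3 − 325p^2 − 855p + 8190)
  4p^4 − 44p^3 + 4p^2 + 1116p − 2520 = ((1/10)p − 23/80)(40p^3 − 325p^2 − 855p + 8190) + (−(63/16)p^2 + (819/16)p − 1323/8)
  40p^3 − 325p^2 − 855p + 8190 = (−(640/63)p − 1040/21)(−(63/16)p^2 + (819/16)p − 1323/8) + (0)
Last nonzero remainder: −(63/16)p^2 + (819/16)p − 1323/8. Dividing through by −63/16 gives the monic gcd p^2 − 13p + 42.
Cancel p^2 − 13p + 42 from numerator and denominator to get the reduced form.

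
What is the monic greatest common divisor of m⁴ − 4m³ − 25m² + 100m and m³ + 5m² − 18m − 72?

Repeated division with remainder:
  m⁴ − 4m³ − 25m² + 100m = (m − 9)(m³ + 5m² − 18m − 72) + (38m² + 10m − 648)
  m³ + 5m² − 18m − 72 = ((1/38)m + 45/361)(38m² + 10m − 648) + (−(792/361)m + 3168/361)
  38m² + 10m − 648 = (−(6859/396)m − 3249/44)(−(792/361)m + 3168/361) + (0)
Last nonzero remainder: −(792/361)m + 3168/361. Dividing through by −792/361 gives the monic gcd m − 4.

m − 4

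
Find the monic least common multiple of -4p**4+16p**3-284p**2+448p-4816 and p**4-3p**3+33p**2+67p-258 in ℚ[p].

Euclidean algorithm in ℚ[p]:
  -4p**4+16p**3-284p**2+448p-4816 = (-4)(p**4-3p**3+33p**2+67p-258) + (4p**3-152p**2+716p-5848)
  p**4-3p**3+33p**2+67p-258 = ((1/4)p+35/4)(4p**3-152p**2+716p-5848) + (1184p**2-4736p+50912)
  4p**3-152p**2+716p-5848 = ((1/296)p-17/148)(1184p**2-4736p+50912) + (0)
Last nonzero remainder: 1184p**2-4736p+50912. Dividing through by 1184 gives the monic gcd p**2-4p+43.
Then lcm(f, g) = f·g / gcd(f, g); expanding and making the result monic gives the answer.

p**6-3p**5+61p**4-17p**3+666p**2+1876p-7224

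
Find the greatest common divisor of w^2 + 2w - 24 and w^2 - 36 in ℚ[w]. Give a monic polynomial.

w + 6

By polynomial division,
  w^2 + 2w - 24 = (w^2 - 36) + (2w + 12)
  w^2 - 36 = ((1/2)w - 3)(2w + 12) + (0)
Last nonzero remainder: 2w + 12. Dividing through by 2 gives the monic gcd w + 6.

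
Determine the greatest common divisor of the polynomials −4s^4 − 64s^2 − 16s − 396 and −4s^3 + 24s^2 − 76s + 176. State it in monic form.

s^2 − 2s + 11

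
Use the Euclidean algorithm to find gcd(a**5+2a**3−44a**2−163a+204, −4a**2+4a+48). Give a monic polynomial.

a**2−a−12

Repeated division with remainder:
  a**5+2a**3−44a**2−163a+204 = (−(1/4)a**3−(1/4)a**2−(15/4)a+17/4)(−4a**2+4a+48) + (0)
Last nonzero remainder: −4a**2+4a+48. Dividing through by −4 gives the monic gcd a**2−a−12.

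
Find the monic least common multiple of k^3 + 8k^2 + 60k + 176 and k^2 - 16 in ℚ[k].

k^4 + 4k^3 + 28k^2 - 64k - 704

Repeated division with remainder:
  k^3 + 8k^2 + 60k + 176 = (k + 8)(k^2 - 16) + (76k + 304)
  k^2 - 16 = ((1/76)k - 1/19)(76k + 304) + (0)
Last nonzero remainder: 76k + 304. Dividing through by 76 gives the monic gcd k + 4.
Then lcm(f, g) = f·g / gcd(f, g); expanding and making the result monic gives the answer.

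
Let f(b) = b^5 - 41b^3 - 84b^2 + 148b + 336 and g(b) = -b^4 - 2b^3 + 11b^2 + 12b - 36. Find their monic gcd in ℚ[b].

b^2 + b - 6

Apply the Euclidean algorithm:
  b^5 - 41b^3 - 84b^2 + 148b + 336 = (-b + 2)(-b^4 - 2b^3 + 11b^2 + 12b - 36) + (-26b^3 - 94b^2 + 88b + 408)
  -b^4 - 2b^3 + 11b^2 + 12b - 36 = ((1/26)b - 21/338)(-26b^3 - 94b^2 + 88b + 408) + ((300/169)b^2 + (300/169)b - 1800/169)
  -26b^3 - 94b^2 + 88b + 408 = (-(2197/150)b - 2873/75)((300/169)b^2 + (300/169)b - 1800/169) + (0)
Last nonzero remainder: (300/169)b^2 + (300/169)b - 1800/169. Dividing through by 300/169 gives the monic gcd b^2 + b - 6.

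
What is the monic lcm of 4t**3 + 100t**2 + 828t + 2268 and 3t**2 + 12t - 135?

Apply the Euclidean algorithm:
  4t**3 + 100t**2 + 828t + 2268 = ((4/3)t + 28)(3t**2 + 12t - 135) + (672t + 6048)
  3t**2 + 12t - 135 = ((1/224)t - 5/224)(672t + 6048) + (0)
Last nonzero remainder: 672t + 6048. Dividing through by 672 gives the monic gcd t + 9.
Then lcm(f, g) = f·g / gcd(f, g); expanding and making the result monic gives the answer.

t**4 + 20t**3 + 82t**2 - 468t - 2835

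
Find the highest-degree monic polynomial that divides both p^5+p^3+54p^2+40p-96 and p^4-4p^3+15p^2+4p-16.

p^3-5p^2+20p-16

Euclidean algorithm in ℚ[p]:
  p^5+p^3+54p^2+40p-96 = (p+4)(p^4-4p^3+15p^2+4p-16) + (2p^3-10p^2+40p-32)
  p^4-4p^3+15p^2+4p-16 = ((1/2)p+1/2)(2p^3-10p^2+40p-32) + (0)
Last nonzero remainder: 2p^3-10p^2+40p-32. Dividing through by 2 gives the monic gcd p^3-5p^2+20p-16.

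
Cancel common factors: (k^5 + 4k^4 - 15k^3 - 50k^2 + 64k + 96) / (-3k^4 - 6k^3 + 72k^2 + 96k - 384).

Repeated division with remainder:
  k^5 + 4k^4 - 15k^3 - 50k^2 + 64k + 96 = (-(1/3)k - 2/3)(-3k^4 - 6k^3 + 72k^2 + 96k - 384) + (5k^3 + 30k^2 - 160)
  -3k^4 - 6k^3 + 72k^2 + 96k - 384 = (-(3/5)k + 12/5)(5k^3 + 30k^2 - 160) + (0)
Last nonzero remainder: 5k^3 + 30k^2 - 160. Dividing through by 5 gives the monic gcd k^3 + 6k^2 - 32.
Cancel k^3 + 6k^2 - 32 from numerator and denominator to get the reduced form.

(-k^2 + 2k + 3)/(3k - 12)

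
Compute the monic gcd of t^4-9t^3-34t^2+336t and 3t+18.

Apply the Euclidean algorithm:
  t^4-9t^3-34t^2+336t = ((1/3)t^3-5t^2+(56/3)t)(3t+18) + (0)
Last nonzero remainder: 3t+18. Dividing through by 3 gives the monic gcd t+6.

t+6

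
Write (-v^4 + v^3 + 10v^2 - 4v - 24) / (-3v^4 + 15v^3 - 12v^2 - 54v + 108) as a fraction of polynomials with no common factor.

(v^2 - 4)/(3v^2 - 12v + 18)

Apply the Euclidean algorithm:
  -v^4 + v^3 + 10v^2 - 4v - 24 = (1/3)(-3v^4 + 15v^3 - 12v^2 - 54v + 108) + (-4v^3 + 14v^2 + 14v - 60)
  -3v^4 + 15v^3 - 12v^2 - 54v + 108 = ((3/4)v - 9/8)(-4v^3 + 14v^2 + 14v - 60) + (-(27/4)v^2 + (27/4)v + 81/2)
  -4v^3 + 14v^2 + 14v - 60 = ((16/27)v - 40/27)(-(27/4)v^2 + (27/4)v + 81/2) + (0)
Last nonzero remainder: -(27/4)v^2 + (27/4)v + 81/2. Dividing through by -27/4 gives the monic gcd v^2 - v - 6.
Cancel v^2 - v - 6 from numerator and denominator to get the reduced form.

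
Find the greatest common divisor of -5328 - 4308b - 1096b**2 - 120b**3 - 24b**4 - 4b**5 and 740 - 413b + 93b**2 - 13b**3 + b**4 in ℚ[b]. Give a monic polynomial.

37 - 4b + b**2

Euclidean algorithm in ℚ[b]:
  -4b**5 - 24b**4 - 120b**3 - 1096b**2 - 4308b - 5328 = (-4b - 76)(b**4 - 13b**3 + 93b**2 - 413b + 740) + (-736b**3 + 4320b**2 - 32736b + 50912)
  b**4 - 13b**3 + 93b**2 - 413b + 740 = (-(1/736)b + 41/4232)(-736b**3 + 4320b**2 - 32736b + 50912) + ((3528/529)b**2 - (14112/529)b + 130536/529)
  -736b**3 + 4320b**2 - 32736b + 50912 = (-(48668/441)b + 90988/441)((3528/529)b**2 - (14112/529)b + 130536/529) + (0)
Last nonzero remainder: (3528/529)b**2 - (14112/529)b + 130536/529. Dividing through by 3528/529 gives the monic gcd b**2 - 4b + 37.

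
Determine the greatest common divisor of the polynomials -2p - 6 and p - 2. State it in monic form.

Repeated division with remainder:
  -2p - 6 = (-2)(p - 2) + (-10)
  p - 2 = (-(1/10)p + 1/5)(-10) + (0)
The last nonzero remainder is the constant -10, so the polynomials are coprime and gcd = 1.

1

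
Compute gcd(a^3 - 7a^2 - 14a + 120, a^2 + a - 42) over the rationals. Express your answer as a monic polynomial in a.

a - 6

Apply the Euclidean algorithm:
  a^3 - 7a^2 - 14a + 120 = (a - 8)(a^2 + a - 42) + (36a - 216)
  a^2 + a - 42 = ((1/36)a + 7/36)(36a - 216) + (0)
Last nonzero remainder: 36a - 216. Dividing through by 36 gives the monic gcd a - 6.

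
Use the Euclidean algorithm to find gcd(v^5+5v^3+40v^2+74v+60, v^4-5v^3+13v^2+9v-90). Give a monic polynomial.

Repeated division with remainder:
  v^5+5v^3+40v^2+74v+60 = (v+5)(v^4-5v^3+13v^2+9v-90) + (17v^3-34v^2+119v+510)
  v^4-5v^3+13v^2+9v-90 = ((1/17)v-3/17)(17v^3-34v^2+119v+510) + (0)
Last nonzero remainder: 17v^3-34v^2+119v+510. Dividing through by 17 gives the monic gcd v^3-2v^2+7v+30.

v^3-2v^2+7v+30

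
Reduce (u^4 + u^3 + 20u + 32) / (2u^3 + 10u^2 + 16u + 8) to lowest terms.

Repeated division with remainder:
  u^4 + u^3 + 20u + 32 = ((1/2)u - 2)(2u^3 + 10u^2 + 16u + 8) + (12u^2 + 48u + 48)
  2u^3 + 10u^2 + 16u + 8 = ((1/6)u + 1/6)(12u^2 + 48u + 48) + (0)
Last nonzero remainder: 12u^2 + 48u + 48. Dividing through by 12 gives the monic gcd u^2 + 4u + 4.
Cancel u^2 + 4u + 4 from numerator and denominator to get the reduced form.

(u^2 - 3u + 8)/(2u + 2)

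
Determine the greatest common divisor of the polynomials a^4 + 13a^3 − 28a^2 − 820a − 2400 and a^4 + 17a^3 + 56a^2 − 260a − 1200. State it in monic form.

a^3 + 21a^2 + 140a + 300

Euclidean algorithm in ℚ[a]:
  a^4 + 13a^3 − 28a^2 − 820a − 2400 = (a^4 + 17a^3 + 56a^2 − 260a − 1200) + (−4a^3 − 84a^2 − 560a − 1200)
  a^4 + 17a^3 + 56a^2 − 260a − 1200 = (−(1/4)a + 1)(−4a^3 − 84a^2 − 560a − 1200) + (0)
Last nonzero remainder: −4a^3 − 84a^2 − 560a − 1200. Dividing through by −4 gives the monic gcd a^3 + 21a^2 + 140a + 300.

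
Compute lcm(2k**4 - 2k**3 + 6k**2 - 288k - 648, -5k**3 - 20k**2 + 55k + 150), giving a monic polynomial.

k**6 + k**5 - 14k**4 - 123k**3 - 657k**2 + 1512k + 4860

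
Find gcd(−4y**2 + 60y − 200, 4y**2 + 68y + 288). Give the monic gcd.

Repeated division with remainder:
  −4y**2 + 60y − 200 = (−1)(4y**2 + 68y + 288) + (128y + 88)
  4y**2 + 68y + 288 = ((1/32)y + 261/512)(128y + 88) + (15561/64)
  128y + 88 = ((8192/15561)y + 5632/15561)(15561/64) + (0)
The last nonzero remainder is the constant 15561/64, so the polynomials are coprime and gcd = 1.

1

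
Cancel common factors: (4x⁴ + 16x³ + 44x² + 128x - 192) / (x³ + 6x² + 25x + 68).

(4x³ + 44x - 48)/(x² + 2x + 17)

Euclidean algorithm in ℚ[x]:
  4x⁴ + 16x³ + 44x² + 128x - 192 = (4x - 8)(x³ + 6x² + 25x + 68) + (-8x² + 56x + 352)
  x³ + 6x² + 25x + 68 = (-(1/8)x - 13/8)(-8x² + 56x + 352) + (160x + 640)
  -8x² + 56x + 352 = (-(1/20)x + 11/20)(160x + 640) + (0)
Last nonzero remainder: 160x + 640. Dividing through by 160 gives the monic gcd x + 4.
Cancel x + 4 from numerator and denominator to get the reduced form.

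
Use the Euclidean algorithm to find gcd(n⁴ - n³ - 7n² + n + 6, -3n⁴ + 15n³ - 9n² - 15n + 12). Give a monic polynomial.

n² - 1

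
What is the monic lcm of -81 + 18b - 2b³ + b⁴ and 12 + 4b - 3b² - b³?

By polynomial division,
  b⁴ - 2b³ + 18b - 81 = (-b + 5)(-b³ - 3b² + 4b + 12) + (19b² + 10b - 141)
  -b³ - 3b² + 4b + 12 = (-(1/19)b - 47/361)(19b² + 10b - 141) + (-(765/361)b - 2295/361)
  19b² + 10b - 141 = (-(6859/765)b + 16967/765)(-(765/361)b - 2295/361) + (0)
Last nonzero remainder: -(765/361)b - 2295/361. Dividing through by -765/361 gives the monic gcd b + 3.
Then lcm(f, g) = f·g / gcd(f, g); expanding and making the result monic gives the answer.

324 - 72b - 81b² + 26b³ - 4b⁴ - 2b⁵ + b⁶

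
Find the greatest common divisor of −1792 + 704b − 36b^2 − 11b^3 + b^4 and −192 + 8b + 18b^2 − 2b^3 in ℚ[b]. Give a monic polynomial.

32 − 12b + b^2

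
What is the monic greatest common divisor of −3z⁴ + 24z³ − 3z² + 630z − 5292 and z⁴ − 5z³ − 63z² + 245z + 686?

Apply the Euclidean algorithm:
  −3z⁴ + 24z³ − 3z² + 630z − 5292 = (−3)(z⁴ − 5z³ − 63z² + 245z + 686) + (9z³ − 192z² + 1365z − 3234)
  z⁴ − 5z³ − 63z² + 245z + 686 = ((1/9)z + 49/27)(9z³ − 192z² + 1365z − 3234) + ((1204/9)z² − (16856/9)z + 58996/9)
  9z³ − 192z² + 1365z − 3234 = ((81/1204)z − 297/602)((1204/9)z² − (16856/9)z + 58996/9) + (0)
Last nonzero remainder: (1204/9)z² − (16856/9)z + 58996/9. Dividing through by 1204/9 gives the monic gcd z² − 14z + 49.

z² − 14z + 49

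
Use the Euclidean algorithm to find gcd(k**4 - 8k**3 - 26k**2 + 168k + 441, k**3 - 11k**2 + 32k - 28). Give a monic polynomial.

k - 7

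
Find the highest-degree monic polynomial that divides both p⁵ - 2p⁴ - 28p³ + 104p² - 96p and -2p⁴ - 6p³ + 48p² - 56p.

p³ - 4p² + 4p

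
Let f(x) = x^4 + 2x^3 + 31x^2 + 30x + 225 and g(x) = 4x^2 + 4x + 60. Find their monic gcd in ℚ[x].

x^2 + x + 15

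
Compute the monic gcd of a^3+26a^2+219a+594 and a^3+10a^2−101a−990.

a^2+20a+99

By polynomial division,
  a^3+26a^2+219a+594 = (a^3+10a^2−101a−990) + (16a^2+320a+1584)
  a^3+10a^2−101a−990 = ((1/16)a−5/8)(16a^2+320a+1584) + (0)
Last nonzero remainder: 16a^2+320a+1584. Dividing through by 16 gives the monic gcd a^2+20a+99.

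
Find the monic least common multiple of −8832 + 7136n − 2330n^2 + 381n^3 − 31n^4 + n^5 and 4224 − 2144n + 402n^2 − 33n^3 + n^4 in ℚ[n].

By polynomial division,
  n^5 − 31n^4 + 381n^3 − 2330n^2 + 7136n − 8832 = (n + 2)(n^4 − 33n^3 + 402n^2 − 2144n + 4224) + (45n^3 − 990n^2 + 7200n − 17280)
  n^4 − 33n^3 + 402n^2 − 2144n + 4224 = ((1/45)n − 11/45)(45n^3 − 990n^2 + 7200n − 17280) + (0)
Last nonzero remainder: 45n^3 − 990n^2 + 7200n − 17280. Dividing through by 45 gives the monic gcd n^3 − 22n^2 + 160n − 384.
Then lcm(f, g) = f·g / gcd(f, g); expanding and making the result monic gives the answer.

97152 − 87328n + 32766n^2 − 6521n^3 + 722n^4 − 42n^5 + n^6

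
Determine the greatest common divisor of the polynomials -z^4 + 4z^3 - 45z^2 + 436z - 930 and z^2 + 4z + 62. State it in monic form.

z^2 + 4z + 62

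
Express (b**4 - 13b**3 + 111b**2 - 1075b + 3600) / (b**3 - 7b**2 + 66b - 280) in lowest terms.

(b**3 - 8b**2 + 71b - 720)/(b**2 - 2b + 56)

By polynomial division,
  b**4 - 13b**3 + 111b**2 - 1075b + 3600 = (b - 6)(b**3 - 7b**2 + 66b - 280) + (3b**2 - 399b + 1920)
  b**3 - 7b**2 + 66b - 280 = ((1/3)b + 42)(3b**2 - 399b + 1920) + (16184b - 80920)
  3b**2 - 399b + 1920 = ((3/16184)b - 48/2023)(16184b - 80920) + (0)
Last nonzero remainder: 16184b - 80920. Dividing through by 16184 gives the monic gcd b - 5.
Cancel b - 5 from numerator and denominator to get the reduced form.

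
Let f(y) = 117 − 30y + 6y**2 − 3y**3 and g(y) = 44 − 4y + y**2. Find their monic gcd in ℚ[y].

1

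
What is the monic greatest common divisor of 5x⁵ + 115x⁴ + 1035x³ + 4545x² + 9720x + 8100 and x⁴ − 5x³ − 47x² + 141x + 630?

x² + 8x + 15

Apply the Euclidean algorithm:
  5x⁵ + 115x⁴ + 1035x³ + 4545x² + 9720x + 8100 = (5x + 140)(x⁴ − 5x³ − 47x² + 141x + 630) + (1970x³ + 10420x² − 13170x − 80100)
  x⁴ − 5x³ − 47x² + 141x + 630 = ((1/1970)x − 2027/388090)(1970x³ + 10420x² − 13170x − 80100) + ((547560/38809)x² + (4380480/38809)x + 8213400/38809)
  1970x³ + 10420x² − 13170x − 80100 = ((7645373/54756)x − 3454001/9126)((547560/38809)x² + (4380480/38809)x + 8213400/38809) + (0)
Last nonzero remainder: (547560/38809)x² + (4380480/38809)x + 8213400/38809. Dividing through by 547560/38809 gives the monic gcd x² + 8x + 15.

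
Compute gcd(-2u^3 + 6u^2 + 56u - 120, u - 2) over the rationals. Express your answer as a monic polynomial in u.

Apply the Euclidean algorithm:
  -2u^3 + 6u^2 + 56u - 120 = (-2u^2 + 2u + 60)(u - 2) + (0)
The last nonzero remainder u - 2 is already monic.

u - 2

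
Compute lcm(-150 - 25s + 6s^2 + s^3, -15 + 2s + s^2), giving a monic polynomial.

450 - 75s - 43s^2 + 3s^3 + s^4

Apply the Euclidean algorithm:
  s^3 + 6s^2 - 25s - 150 = (s + 4)(s^2 + 2s - 15) + (-18s - 90)
  s^2 + 2s - 15 = (-(1/18)s + 1/6)(-18s - 90) + (0)
Last nonzero remainder: -18s - 90. Dividing through by -18 gives the monic gcd s + 5.
Then lcm(f, g) = f·g / gcd(f, g); expanding and making the result monic gives the answer.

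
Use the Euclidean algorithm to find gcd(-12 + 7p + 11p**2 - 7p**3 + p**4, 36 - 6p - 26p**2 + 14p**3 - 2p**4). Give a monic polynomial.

-3 - 2p + p**2

Euclidean algorithm in ℚ[p]:
  p**4 - 7p**3 + 11p**2 + 7p - 12 = (-1/2)(-2p**4 + 14p**3 - 26p**2 - 6p + 36) + (-2p**2 + 4p + 6)
  -2p**4 + 14p**3 - 26p**2 - 6p + 36 = (p**2 - 5p + 6)(-2p**2 + 4p + 6) + (0)
Last nonzero remainder: -2p**2 + 4p + 6. Dividing through by -2 gives the monic gcd p**2 - 2p - 3.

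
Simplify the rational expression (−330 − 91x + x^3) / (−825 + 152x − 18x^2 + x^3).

Repeated division with remainder:
  x^3 − 91x − 330 = (x^3 − 18x^2 + 152x − 825) + (18x^2 − 243x + 495)
  x^3 − 18x^2 + 152x − 825 = ((1/18)x − 1/4)(18x^2 − 243x + 495) + ((255/4)x − 2805/4)
  18x^2 − 243x + 495 = ((24/85)x − 12/17)((255/4)x − 2805/4) + (0)
Last nonzero remainder: (255/4)x − 2805/4. Dividing through by 255/4 gives the monic gcd x − 11.
Cancel x − 11 from numerator and denominator to get the reduced form.

(30 + 11x + x^2)/(75 − 7x + x^2)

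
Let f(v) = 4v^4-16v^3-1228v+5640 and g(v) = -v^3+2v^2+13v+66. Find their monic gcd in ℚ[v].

Repeated division with remainder:
  4v^4-16v^3-1228v+5640 = (-4v+8)(-v^3+2v^2+13v+66) + (36v^2-1068v+5112)
  -v^3+2v^2+13v+66 = (-(1/36)v-83/108)(36v^2-1068v+5112) + (-(5992/9)v+11984/3)
  36v^2-1068v+5112 = (-(81/1498)v+1917/1498)(-(5992/9)v+11984/3) + (0)
Last nonzero remainder: -(5992/9)v+11984/3. Dividing through by -5992/9 gives the monic gcd v-6.

v-6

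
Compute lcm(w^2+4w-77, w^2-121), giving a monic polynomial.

w^3-7w^2-121w+847

Euclidean algorithm in ℚ[w]:
  w^2+4w-77 = (w^2-121) + (4w+44)
  w^2-121 = ((1/4)w-11/4)(4w+44) + (0)
Last nonzero remainder: 4w+44. Dividing through by 4 gives the monic gcd w+11.
Then lcm(f, g) = f·g / gcd(f, g); expanding and making the result monic gives the answer.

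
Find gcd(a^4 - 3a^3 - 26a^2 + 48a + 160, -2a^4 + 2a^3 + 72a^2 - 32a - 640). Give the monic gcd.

a^3 - 5a^2 - 16a + 80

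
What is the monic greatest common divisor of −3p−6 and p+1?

Euclidean algorithm in ℚ[p]:
  −3p−6 = (−3)(p+1) + (−3)
  p+1 = (−(1/3)p−1/3)(−3) + (0)
The last nonzero remainder is the constant −3, so the polynomials are coprime and gcd = 1.

1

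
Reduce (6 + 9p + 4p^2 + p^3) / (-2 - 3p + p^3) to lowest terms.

(6 + 3p + p^2)/(-2 - p + p^2)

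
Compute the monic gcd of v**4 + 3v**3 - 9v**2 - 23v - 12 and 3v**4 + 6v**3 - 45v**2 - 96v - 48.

By polynomial division,
  v**4 + 3v**3 - 9v**2 - 23v - 12 = (1/3)(3v**4 + 6v**3 - 45v**2 - 96v - 48) + (v**3 + 6v**2 + 9v + 4)
  3v**4 + 6v**3 - 45v**2 - 96v - 48 = (3v - 12)(v**3 + 6v**2 + 9v + 4) + (0)
The last nonzero remainder v**3 + 6v**2 + 9v + 4 is already monic.

v**3 + 6v**2 + 9v + 4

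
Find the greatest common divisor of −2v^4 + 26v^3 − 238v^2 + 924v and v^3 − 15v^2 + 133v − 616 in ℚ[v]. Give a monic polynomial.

v^2 − 7v + 77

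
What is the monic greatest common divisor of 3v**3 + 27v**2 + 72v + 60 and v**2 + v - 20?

v + 5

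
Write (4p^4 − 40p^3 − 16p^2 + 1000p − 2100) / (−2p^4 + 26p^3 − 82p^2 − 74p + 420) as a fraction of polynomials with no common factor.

Repeated division with remainder:
  4p^4 − 40p^3 − 16p^2 + 1000p − 2100 = (−2)(−2p^4 + 26p^3 − 82p^2 − 74p + 420) + (12p^3 − 180p^2 + 852p − 1260)
  −2p^4 + 26p^3 − 82p^2 − 74p + 420 = (−(1/6)p − 1/3)(12p^3 − 180p^2 + 852p − 1260) + (0)
Last nonzero remainder: 12p^3 − 180p^2 + 852p − 1260. Dividing through by 12 gives the monic gcd p^3 − 15p^2 + 71p − 105.
Cancel p^3 − 15p^2 + 71p − 105 from numerator and denominator to get the reduced form.

(−2p − 10)/(p + 2)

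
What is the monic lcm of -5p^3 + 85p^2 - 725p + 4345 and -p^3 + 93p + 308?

Euclidean algorithm in ℚ[p]:
  -5p^3 + 85p^2 - 725p + 4345 = (5)(-p^3 + 93p + 308) + (85p^2 - 1190p + 2805)
  -p^3 + 93p + 308 = (-(1/85)p - 14/85)(85p^2 - 1190p + 2805) + (-70p + 770)
  85p^2 - 1190p + 2805 = (-(17/14)p + 51/14)(-70p + 770) + (0)
Last nonzero remainder: -70p + 770. Dividing through by -70 gives the monic gcd p - 11.
Then lcm(f, g) = f·g / gcd(f, g); expanding and making the result monic gives the answer.

p^5 - 6p^4 - 14p^3 + 250p^2 - 5499p - 24332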